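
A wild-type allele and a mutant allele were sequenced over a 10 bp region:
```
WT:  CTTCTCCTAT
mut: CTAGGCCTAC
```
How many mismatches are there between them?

The sequences differ at bases 3, 4, 5, 10 (1-based) — 4 in total.

4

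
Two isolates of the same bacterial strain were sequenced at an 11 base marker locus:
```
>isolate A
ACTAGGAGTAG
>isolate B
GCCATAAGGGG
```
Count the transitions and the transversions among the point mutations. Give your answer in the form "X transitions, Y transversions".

4 transitions, 2 transversions

Transitions (purine↔purine or pyrimidine↔pyrimidine): 1 A→G, 3 T→C, 6 G→A, 10 A→G.
Transversions (purine↔pyrimidine): 5 G→T, 9 T→G.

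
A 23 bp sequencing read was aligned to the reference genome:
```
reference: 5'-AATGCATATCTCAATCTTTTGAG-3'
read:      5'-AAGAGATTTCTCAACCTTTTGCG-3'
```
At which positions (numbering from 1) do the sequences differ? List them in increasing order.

3, 4, 5, 8, 15, 22

Scanning 1-based: 3: T/G; 4: G/A; 5: C/G; 8: A/T; 15: T/C; 22: A/C.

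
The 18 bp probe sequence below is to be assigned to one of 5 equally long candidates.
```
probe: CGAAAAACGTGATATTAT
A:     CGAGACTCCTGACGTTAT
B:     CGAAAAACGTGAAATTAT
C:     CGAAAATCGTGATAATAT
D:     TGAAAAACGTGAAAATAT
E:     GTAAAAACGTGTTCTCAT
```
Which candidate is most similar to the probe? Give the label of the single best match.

A differs at 6 sites; B differs at 1 site; C differs at 2 sites; D differs at 3 sites; E differs at 5 sites. The closest is B.

B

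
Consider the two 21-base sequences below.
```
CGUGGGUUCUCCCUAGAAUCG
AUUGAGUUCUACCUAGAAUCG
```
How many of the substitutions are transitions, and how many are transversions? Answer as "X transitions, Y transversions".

1 transition, 3 transversions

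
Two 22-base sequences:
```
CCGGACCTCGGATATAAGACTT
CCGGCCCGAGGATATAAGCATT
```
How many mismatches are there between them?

The sequences differ at positions 5, 8, 9, 19, 20 (1-based) — 5 in total.

5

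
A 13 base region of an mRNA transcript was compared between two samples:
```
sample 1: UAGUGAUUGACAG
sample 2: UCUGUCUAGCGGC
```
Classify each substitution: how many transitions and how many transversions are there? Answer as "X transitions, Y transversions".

Mismatches (1-based):
position 2: A→C (purine→pyrimidine, transversion)
position 3: G→U (purine→pyrimidine, transversion)
position 4: U→G (pyrimidine→purine, transversion)
position 5: G→U (purine→pyrimidine, transversion)
position 6: A→C (purine→pyrimidine, transversion)
position 8: U→A (pyrimidine→purine, transversion)
position 10: A→C (purine→pyrimidine, transversion)
position 11: C→G (pyrimidine→purine, transversion)
position 12: A→G (purine→purine, transition)
position 13: G→C (purine→pyrimidine, transversion)

1 transition, 9 transversions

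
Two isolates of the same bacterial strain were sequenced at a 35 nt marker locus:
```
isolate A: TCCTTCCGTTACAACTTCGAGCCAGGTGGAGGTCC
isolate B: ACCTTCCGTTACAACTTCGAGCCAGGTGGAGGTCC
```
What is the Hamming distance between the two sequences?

Comparing position by position, 1 position differs: 1 (T/A).

1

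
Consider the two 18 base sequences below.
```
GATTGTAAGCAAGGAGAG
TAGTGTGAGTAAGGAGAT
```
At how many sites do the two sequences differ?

5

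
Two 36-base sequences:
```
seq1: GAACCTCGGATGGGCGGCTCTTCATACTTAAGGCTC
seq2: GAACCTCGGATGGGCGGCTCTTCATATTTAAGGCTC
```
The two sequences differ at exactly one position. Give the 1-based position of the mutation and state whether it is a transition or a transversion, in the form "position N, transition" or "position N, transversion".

Position 27 changes C→T. C is a pyrimidine and T is a pyrimidine, so this is a transition.

position 27, transition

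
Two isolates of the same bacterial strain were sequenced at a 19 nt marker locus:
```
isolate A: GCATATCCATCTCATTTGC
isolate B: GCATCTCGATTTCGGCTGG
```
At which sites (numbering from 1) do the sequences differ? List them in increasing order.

5, 8, 11, 14, 15, 16, 19

Scanning 1-based: 5: A/C; 8: C/G; 11: C/T; 14: A/G; 15: T/G; 16: T/C; 19: C/G.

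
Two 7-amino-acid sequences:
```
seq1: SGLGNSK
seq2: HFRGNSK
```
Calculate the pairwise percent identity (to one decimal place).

57.1%

Mismatches at positions 1, 2, 3 (1-based): 3 of 7.
Identical positions: 4/7 = 57.14% → 57.1%.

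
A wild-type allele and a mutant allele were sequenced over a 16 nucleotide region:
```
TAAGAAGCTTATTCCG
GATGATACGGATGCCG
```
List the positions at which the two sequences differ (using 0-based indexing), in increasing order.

0, 2, 5, 6, 8, 9, 12

Scanning 0-based: 0: T/G; 2: A/T; 5: A/T; 6: G/A; 8: T/G; 9: T/G; 12: T/G.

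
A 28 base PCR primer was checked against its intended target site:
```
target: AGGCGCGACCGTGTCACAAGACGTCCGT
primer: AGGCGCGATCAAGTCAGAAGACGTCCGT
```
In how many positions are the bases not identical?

Mismatches (1-based): position 9: C→T; position 11: G→A; position 12: T→A; position 17: C→G.

4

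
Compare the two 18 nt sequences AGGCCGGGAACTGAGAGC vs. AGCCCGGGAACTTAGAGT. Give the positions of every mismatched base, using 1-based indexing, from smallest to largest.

3, 13, 18

Differences at position 3 (G→C), position 13 (G→T), position 18 (C→T).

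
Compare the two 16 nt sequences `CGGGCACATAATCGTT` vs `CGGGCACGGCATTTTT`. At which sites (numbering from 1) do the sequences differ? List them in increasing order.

Differences at site 8 (A→G), site 9 (T→G), site 10 (A→C), site 13 (C→T), site 14 (G→T).

8, 9, 10, 13, 14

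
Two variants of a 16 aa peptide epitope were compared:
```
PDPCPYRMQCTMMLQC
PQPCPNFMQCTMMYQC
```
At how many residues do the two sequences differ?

4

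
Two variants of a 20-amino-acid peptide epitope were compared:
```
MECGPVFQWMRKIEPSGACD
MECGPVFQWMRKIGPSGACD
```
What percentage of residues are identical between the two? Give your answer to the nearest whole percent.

1 position differs (14), so 19 of 20 match: 19/20 = 95%.

95%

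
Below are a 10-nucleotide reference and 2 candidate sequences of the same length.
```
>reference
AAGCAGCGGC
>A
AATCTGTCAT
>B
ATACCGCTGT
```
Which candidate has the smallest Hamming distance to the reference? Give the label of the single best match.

A differs at 6 positions; B differs at 5 positions. The closest is B.

B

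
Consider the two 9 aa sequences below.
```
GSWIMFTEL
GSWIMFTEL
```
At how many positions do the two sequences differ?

0

The two sequences are identical at every position.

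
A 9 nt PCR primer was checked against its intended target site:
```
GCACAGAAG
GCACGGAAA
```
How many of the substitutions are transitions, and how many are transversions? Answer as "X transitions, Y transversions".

2 transitions, 0 transversions

Transitions (purine↔purine or pyrimidine↔pyrimidine): 5 A→G, 9 G→A.
Transversions (purine↔pyrimidine): none.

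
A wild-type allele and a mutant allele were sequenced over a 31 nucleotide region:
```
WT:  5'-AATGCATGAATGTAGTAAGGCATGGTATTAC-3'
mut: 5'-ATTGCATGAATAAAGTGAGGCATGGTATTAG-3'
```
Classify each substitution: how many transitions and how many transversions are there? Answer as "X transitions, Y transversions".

2 transitions, 3 transversions

Transitions (purine↔purine or pyrimidine↔pyrimidine): 12 G→A, 17 A→G.
Transversions (purine↔pyrimidine): 2 A→T, 13 T→A, 31 C→G.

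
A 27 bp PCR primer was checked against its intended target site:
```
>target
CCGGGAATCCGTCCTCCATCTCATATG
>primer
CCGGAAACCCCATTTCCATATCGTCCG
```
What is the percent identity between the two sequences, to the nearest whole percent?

10 positions differ (5, 8, 11, 12, 13, 14, 20, 23, 25, 26), so 17 of 27 match: 17/27 = 62.96%.

63%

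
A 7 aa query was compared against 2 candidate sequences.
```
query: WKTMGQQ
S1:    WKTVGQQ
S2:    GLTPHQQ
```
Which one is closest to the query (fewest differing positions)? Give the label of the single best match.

Hamming distances to query — S1: 1; S2: 4.
Smallest is S1 with 1 mismatch.

S1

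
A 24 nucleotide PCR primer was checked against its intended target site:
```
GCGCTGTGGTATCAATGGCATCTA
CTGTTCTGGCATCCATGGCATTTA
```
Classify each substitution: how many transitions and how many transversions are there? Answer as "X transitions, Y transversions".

Transitions (purine↔purine or pyrimidine↔pyrimidine): 2 C→T, 4 C→T, 10 T→C, 22 C→T.
Transversions (purine↔pyrimidine): 1 G→C, 6 G→C, 14 A→C.

4 transitions, 3 transversions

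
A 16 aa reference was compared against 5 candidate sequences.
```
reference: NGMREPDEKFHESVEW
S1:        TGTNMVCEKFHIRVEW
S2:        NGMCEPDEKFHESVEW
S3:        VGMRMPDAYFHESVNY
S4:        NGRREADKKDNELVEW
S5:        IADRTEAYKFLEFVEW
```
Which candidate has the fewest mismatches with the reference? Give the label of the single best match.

S2

Hamming distances to reference — S1: 8; S2: 1; S3: 6; S4: 6; S5: 9.
Smallest is S2 with 1 mismatch.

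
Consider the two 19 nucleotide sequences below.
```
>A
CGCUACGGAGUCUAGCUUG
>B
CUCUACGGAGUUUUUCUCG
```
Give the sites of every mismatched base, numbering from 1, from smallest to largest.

Differences at site 2 (G→U), site 12 (C→U), site 14 (A→U), site 15 (G→U), site 18 (U→C).

2, 12, 14, 15, 18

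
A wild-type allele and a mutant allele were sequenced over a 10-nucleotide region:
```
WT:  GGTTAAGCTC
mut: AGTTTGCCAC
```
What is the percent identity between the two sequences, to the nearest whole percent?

50%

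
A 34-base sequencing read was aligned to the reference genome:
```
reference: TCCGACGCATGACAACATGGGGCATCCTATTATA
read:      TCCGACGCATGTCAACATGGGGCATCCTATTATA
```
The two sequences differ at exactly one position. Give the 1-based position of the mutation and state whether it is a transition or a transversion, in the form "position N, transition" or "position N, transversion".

The sequences differ only at position 12: A→T (purine→pyrimidine), a transversion.

position 12, transversion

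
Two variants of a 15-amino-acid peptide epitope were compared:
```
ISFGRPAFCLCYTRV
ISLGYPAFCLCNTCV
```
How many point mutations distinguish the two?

4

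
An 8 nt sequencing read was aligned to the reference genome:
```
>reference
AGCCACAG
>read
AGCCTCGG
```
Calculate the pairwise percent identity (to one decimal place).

75.0%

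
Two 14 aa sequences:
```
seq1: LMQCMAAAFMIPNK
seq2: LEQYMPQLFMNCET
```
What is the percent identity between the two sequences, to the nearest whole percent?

36%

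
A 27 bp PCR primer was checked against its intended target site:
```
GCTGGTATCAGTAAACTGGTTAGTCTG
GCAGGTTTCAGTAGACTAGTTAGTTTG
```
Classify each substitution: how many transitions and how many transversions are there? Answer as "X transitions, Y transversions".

Mismatches (1-based):
position 3: T→A (pyrimidine→purine, transversion)
position 7: A→T (purine→pyrimidine, transversion)
position 14: A→G (purine→purine, transition)
position 18: G→A (purine→purine, transition)
position 25: C→T (pyrimidine→pyrimidine, transition)

3 transitions, 2 transversions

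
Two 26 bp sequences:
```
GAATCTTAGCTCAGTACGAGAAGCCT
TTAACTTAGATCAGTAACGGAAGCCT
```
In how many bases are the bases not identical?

7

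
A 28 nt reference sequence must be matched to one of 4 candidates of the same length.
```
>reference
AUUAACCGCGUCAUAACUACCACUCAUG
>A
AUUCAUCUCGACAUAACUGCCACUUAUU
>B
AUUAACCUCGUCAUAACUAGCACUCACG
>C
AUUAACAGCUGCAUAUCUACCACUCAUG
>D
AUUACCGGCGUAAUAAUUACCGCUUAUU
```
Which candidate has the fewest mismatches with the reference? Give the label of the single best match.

A differs at 7 sites; B differs at 3 sites; C differs at 4 sites; D differs at 7 sites. The closest is B.

B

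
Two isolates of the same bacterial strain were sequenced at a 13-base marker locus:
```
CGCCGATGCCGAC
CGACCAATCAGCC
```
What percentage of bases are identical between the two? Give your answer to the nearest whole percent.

6 positions differ (3, 5, 7, 8, 10, 12), so 7 of 13 match: 7/13 = 53.85%.

54%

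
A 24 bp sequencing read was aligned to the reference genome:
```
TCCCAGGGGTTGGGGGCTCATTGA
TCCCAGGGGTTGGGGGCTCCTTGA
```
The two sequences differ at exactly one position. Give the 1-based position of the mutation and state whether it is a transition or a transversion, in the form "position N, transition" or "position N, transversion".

position 20, transversion

The sequences differ only at position 20: A→C (purine→pyrimidine), a transversion.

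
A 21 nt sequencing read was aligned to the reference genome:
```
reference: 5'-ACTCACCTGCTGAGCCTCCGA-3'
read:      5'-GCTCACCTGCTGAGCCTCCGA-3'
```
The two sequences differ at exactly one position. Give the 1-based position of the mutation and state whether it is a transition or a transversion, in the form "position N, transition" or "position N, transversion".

position 1, transition

Position 1 changes A→G. A is a purine and G is a purine, so this is a transition.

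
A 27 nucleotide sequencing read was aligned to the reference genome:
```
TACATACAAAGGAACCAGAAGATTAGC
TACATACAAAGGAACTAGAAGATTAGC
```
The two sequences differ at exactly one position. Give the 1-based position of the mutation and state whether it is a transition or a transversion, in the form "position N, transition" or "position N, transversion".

position 16, transition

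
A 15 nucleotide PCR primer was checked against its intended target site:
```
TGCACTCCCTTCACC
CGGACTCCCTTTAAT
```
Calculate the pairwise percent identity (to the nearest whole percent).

Mismatches at positions 1, 3, 12, 14, 15 (1-based): 5 of 15.
Identical positions: 10/15 = 66.67% → 67%.

67%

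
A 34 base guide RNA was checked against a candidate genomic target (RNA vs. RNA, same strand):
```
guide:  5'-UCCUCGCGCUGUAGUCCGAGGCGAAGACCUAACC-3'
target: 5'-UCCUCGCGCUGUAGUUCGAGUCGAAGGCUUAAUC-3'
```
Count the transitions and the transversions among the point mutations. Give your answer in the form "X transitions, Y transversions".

4 transitions, 1 transversion

Mismatches (1-based):
site 16: C→U (pyrimidine→pyrimidine, transition)
site 21: G→U (purine→pyrimidine, transversion)
site 27: A→G (purine→purine, transition)
site 29: C→U (pyrimidine→pyrimidine, transition)
site 33: C→U (pyrimidine→pyrimidine, transition)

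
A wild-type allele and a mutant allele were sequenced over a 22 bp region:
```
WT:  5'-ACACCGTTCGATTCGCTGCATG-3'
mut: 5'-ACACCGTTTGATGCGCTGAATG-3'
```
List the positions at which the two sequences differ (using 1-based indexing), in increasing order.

9, 13, 19

Scanning 1-based: 9: C/T; 13: T/G; 19: C/A.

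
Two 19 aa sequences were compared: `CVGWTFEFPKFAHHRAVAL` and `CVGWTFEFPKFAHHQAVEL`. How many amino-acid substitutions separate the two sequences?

2

Comparing position by position, 2 positions differ: 15 (R/Q), 18 (A/E).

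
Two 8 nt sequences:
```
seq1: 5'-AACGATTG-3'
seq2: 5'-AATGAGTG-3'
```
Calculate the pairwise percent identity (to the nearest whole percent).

75%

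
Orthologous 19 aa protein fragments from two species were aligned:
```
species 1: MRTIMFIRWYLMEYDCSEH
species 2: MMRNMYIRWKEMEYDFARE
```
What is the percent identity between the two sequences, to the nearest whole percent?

47%

10 positions differ (2, 3, 4, 6, 10, 11, 16, 17, 18, 19), so 9 of 19 match: 9/19 = 47.37%.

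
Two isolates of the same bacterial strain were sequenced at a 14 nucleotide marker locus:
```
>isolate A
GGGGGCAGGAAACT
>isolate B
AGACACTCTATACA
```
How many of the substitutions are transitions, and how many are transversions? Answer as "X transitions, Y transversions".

3 transitions, 6 transversions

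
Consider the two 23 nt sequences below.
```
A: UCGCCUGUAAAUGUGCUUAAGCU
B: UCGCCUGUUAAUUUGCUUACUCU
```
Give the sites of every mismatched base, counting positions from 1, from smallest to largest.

Scanning 1-based: 9: A/U; 13: G/U; 20: A/C; 21: G/U.

9, 13, 20, 21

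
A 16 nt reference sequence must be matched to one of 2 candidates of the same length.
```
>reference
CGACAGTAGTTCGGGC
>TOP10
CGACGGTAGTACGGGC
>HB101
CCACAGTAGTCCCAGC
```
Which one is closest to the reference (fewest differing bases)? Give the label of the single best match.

Hamming distances to reference — TOP10: 2; HB101: 4.
Smallest is TOP10 with 2 mismatches.

TOP10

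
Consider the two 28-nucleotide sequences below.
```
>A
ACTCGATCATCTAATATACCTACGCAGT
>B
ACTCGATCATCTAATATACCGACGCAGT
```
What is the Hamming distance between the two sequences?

Comparing position by position, 1 base differs: 21 (T/G).

1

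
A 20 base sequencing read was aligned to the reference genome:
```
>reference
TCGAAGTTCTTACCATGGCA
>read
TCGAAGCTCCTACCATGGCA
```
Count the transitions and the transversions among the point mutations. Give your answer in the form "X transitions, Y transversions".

Transitions (purine↔purine or pyrimidine↔pyrimidine): 7 T→C, 10 T→C.
Transversions (purine↔pyrimidine): none.

2 transitions, 0 transversions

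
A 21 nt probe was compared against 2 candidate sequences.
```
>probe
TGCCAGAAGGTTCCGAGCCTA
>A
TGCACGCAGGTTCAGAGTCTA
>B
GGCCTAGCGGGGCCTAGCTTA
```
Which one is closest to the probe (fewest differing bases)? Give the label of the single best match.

A

A differs at 5 bases; B differs at 9 bases. The closest is A.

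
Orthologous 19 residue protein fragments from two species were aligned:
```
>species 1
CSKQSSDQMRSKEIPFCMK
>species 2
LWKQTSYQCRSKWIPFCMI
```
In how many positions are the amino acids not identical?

Comparing position by position, 7 positions differ: 1 (C/L), 2 (S/W), 5 (S/T), 7 (D/Y), 9 (M/C), 13 (E/W), 19 (K/I).

7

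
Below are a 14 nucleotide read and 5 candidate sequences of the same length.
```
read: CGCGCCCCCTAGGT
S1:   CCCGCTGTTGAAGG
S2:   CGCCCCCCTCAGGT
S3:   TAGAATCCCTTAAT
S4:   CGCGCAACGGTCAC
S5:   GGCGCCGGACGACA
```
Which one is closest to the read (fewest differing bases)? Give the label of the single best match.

S2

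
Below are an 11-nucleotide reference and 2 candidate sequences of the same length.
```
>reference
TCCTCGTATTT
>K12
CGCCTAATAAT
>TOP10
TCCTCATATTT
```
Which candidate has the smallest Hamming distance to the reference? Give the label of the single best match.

TOP10

Hamming distances to reference — K12: 9; TOP10: 1.
Smallest is TOP10 with 1 mismatch.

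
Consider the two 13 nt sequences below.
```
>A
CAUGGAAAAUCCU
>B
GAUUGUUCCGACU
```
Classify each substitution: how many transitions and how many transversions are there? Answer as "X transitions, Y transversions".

0 transitions, 8 transversions

Mismatches (1-based):
position 1: C→G (pyrimidine→purine, transversion)
position 4: G→U (purine→pyrimidine, transversion)
position 6: A→U (purine→pyrimidine, transversion)
position 7: A→U (purine→pyrimidine, transversion)
position 8: A→C (purine→pyrimidine, transversion)
position 9: A→C (purine→pyrimidine, transversion)
position 10: U→G (pyrimidine→purine, transversion)
position 11: C→A (pyrimidine→purine, transversion)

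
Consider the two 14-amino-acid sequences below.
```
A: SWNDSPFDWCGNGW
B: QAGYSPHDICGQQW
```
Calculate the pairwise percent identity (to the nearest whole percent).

8 positions differ (1, 2, 3, 4, 7, 9, 12, 13), so 6 of 14 match: 6/14 = 42.86%.

43%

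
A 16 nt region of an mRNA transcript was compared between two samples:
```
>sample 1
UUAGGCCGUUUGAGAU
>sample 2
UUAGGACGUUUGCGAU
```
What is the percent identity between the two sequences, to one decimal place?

2 positions differ (6, 13), so 14 of 16 match: 14/16 = 87.5%.

87.5%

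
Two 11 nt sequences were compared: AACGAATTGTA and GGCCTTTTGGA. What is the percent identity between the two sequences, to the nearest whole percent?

6 positions differ (1, 2, 4, 5, 6, 10), so 5 of 11 match: 5/11 = 45.45%.

45%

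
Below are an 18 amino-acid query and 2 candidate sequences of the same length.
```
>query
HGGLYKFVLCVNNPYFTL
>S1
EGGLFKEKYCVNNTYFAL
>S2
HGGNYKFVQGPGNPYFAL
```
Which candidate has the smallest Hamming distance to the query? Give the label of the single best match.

S1 differs at 7 positions; S2 differs at 6 positions. The closest is S2.

S2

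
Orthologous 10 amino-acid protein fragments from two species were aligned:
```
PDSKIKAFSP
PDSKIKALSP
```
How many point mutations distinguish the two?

Mismatches (1-based): position 8: F→L.

1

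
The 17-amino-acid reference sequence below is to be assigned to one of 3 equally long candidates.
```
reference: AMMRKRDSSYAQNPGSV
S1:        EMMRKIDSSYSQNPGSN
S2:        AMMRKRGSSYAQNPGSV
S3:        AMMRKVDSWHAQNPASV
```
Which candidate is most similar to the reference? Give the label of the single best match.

S1 differs at 4 residues; S2 differs at 1 residue; S3 differs at 4 residues. The closest is S2.

S2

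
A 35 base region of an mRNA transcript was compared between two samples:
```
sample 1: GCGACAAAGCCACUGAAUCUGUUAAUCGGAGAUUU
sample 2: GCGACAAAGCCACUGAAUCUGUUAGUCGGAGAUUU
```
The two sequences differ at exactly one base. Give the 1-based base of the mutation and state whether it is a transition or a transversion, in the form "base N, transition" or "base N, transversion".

base 25, transition

The sequences differ only at base 25: A→G (purine→purine), a transition.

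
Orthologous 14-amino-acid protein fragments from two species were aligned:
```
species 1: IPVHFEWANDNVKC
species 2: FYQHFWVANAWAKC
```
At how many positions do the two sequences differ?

Comparing position by position, 8 positions differ: 1 (I/F), 2 (P/Y), 3 (V/Q), 6 (E/W), 7 (W/V), 10 (D/A), 11 (N/W), 12 (V/A).

8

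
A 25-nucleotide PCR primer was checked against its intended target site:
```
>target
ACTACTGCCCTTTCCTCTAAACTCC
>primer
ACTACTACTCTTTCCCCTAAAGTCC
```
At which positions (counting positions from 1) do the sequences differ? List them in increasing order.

Differences at position 7 (G→A), position 9 (C→T), position 16 (T→C), position 22 (C→G).

7, 9, 16, 22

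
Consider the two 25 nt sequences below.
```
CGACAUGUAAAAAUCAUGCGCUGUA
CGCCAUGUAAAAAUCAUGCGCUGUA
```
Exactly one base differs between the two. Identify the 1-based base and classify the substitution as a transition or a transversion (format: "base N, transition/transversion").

base 3, transversion

The sequences differ only at base 3: A→C (purine→pyrimidine), a transversion.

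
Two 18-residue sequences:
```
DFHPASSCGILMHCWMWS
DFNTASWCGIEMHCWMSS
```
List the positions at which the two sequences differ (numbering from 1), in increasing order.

3, 4, 7, 11, 17

Scanning 1-based: 3: H/N; 4: P/T; 7: S/W; 11: L/E; 17: W/S.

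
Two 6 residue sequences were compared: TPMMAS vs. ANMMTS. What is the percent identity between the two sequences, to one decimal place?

50.0%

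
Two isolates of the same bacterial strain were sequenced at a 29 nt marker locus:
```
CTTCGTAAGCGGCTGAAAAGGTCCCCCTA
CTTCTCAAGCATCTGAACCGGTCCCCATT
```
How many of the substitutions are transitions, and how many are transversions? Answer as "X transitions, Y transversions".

2 transitions, 6 transversions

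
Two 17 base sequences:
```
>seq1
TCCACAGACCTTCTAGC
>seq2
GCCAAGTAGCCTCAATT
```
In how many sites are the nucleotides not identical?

Comparing position by position, 9 sites differ: 1 (T/G), 5 (C/A), 6 (A/G), 7 (G/T), 9 (C/G), 11 (T/C), 14 (T/A), 16 (G/T), 17 (C/T).

9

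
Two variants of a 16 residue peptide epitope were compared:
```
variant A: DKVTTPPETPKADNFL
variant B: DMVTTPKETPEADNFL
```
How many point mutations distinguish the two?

Mismatches (1-based): residue 2: K→M; residue 7: P→K; residue 11: K→E.

3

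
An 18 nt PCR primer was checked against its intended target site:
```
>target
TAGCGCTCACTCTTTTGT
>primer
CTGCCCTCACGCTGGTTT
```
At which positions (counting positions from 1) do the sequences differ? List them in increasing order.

Scanning 1-based: 1: T/C; 2: A/T; 5: G/C; 11: T/G; 14: T/G; 15: T/G; 17: G/T.

1, 2, 5, 11, 14, 15, 17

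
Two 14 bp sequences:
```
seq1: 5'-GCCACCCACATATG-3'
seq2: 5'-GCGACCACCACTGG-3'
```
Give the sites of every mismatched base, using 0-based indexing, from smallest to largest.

Scanning 0-based: 2: C/G; 6: C/A; 7: A/C; 10: T/C; 11: A/T; 12: T/G.

2, 6, 7, 10, 11, 12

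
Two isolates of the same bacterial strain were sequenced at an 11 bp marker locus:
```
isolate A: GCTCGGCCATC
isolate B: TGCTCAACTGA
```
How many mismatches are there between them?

10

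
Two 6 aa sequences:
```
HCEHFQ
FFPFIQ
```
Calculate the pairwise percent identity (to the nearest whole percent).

17%

Mismatches at positions 1, 2, 3, 4, 5 (1-based): 5 of 6.
Identical positions: 1/6 = 16.67% → 17%.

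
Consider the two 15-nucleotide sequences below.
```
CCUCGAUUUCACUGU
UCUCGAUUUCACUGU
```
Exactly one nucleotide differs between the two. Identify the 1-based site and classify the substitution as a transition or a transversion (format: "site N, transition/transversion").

site 1, transition

The sequences differ only at site 1: C→U (pyrimidine→pyrimidine), a transition.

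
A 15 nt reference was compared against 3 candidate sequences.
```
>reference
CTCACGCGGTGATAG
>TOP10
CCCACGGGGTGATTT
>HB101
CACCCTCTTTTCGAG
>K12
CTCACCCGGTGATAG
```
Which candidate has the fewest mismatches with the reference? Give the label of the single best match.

K12

Hamming distances to reference — TOP10: 4; HB101: 8; K12: 1.
Smallest is K12 with 1 mismatch.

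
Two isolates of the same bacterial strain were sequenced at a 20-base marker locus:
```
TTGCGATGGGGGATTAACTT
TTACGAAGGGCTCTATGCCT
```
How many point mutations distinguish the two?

Comparing position by position, 9 bases differ: 3 (G/A), 7 (T/A), 11 (G/C), 12 (G/T), 13 (A/C), 15 (T/A), 16 (A/T), 17 (A/G), 19 (T/C).

9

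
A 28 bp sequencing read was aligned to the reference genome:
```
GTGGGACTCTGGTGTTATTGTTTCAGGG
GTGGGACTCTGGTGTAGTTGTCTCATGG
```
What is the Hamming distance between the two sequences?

Mismatches (1-based): base 16: T→A; base 17: A→G; base 22: T→C; base 26: G→T.

4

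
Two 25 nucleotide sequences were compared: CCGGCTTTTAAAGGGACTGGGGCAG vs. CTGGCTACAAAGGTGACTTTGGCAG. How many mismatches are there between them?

The sequences differ at bases 2, 7, 8, 9, 12, 14, 19, 20 (1-based) — 8 in total.

8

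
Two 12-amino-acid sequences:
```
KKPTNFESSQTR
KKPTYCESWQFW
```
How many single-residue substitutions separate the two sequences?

5

Comparing position by position, 5 positions differ: 5 (N/Y), 6 (F/C), 9 (S/W), 11 (T/F), 12 (R/W).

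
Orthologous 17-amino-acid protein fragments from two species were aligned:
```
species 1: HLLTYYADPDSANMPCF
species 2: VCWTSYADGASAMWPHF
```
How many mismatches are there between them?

The sequences differ at positions 1, 2, 3, 5, 9, 10, 13, 14, 16 (1-based) — 9 in total.

9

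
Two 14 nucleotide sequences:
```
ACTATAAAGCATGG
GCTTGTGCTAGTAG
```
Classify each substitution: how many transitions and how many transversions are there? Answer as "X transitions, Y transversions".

Transitions (purine↔purine or pyrimidine↔pyrimidine): 1 A→G, 7 A→G, 11 A→G, 13 G→A.
Transversions (purine↔pyrimidine): 4 A→T, 5 T→G, 6 A→T, 8 A→C, 9 G→T, 10 C→A.

4 transitions, 6 transversions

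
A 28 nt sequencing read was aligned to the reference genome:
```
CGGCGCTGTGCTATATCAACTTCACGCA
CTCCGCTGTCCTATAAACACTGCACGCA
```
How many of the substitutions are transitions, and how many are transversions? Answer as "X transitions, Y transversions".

0 transitions, 7 transversions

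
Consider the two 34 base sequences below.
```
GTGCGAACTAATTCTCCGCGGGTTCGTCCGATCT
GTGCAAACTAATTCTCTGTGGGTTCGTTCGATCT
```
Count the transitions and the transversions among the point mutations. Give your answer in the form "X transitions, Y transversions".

Transitions (purine↔purine or pyrimidine↔pyrimidine): 5 G→A, 17 C→T, 19 C→T, 28 C→T.
Transversions (purine↔pyrimidine): none.

4 transitions, 0 transversions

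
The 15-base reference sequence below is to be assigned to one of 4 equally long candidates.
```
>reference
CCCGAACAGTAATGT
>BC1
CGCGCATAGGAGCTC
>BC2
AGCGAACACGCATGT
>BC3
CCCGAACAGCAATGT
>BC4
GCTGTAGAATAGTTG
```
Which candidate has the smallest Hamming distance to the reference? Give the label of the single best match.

BC1 differs at 8 positions; BC2 differs at 5 positions; BC3 differs at 1 position; BC4 differs at 8 positions. The closest is BC3.

BC3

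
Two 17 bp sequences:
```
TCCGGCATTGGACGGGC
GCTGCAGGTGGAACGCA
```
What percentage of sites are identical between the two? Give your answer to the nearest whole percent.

41%

Mismatches at positions 1, 3, 5, 6, 7, 8, 13, 14, 16, 17 (1-based): 10 of 17.
Identical positions: 7/17 = 41.18% → 41%.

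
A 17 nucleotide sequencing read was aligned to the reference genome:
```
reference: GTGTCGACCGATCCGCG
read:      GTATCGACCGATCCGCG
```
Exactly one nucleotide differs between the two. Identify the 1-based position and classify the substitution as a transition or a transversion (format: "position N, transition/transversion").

position 3, transition

Position 3 changes G→A. G is a purine and A is a purine, so this is a transition.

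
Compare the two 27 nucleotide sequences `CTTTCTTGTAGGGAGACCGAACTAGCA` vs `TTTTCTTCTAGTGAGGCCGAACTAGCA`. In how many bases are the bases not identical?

4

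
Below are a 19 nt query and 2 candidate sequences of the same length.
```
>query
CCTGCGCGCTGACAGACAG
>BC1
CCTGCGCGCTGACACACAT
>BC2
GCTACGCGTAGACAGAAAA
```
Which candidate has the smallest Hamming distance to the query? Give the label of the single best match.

Hamming distances to query — BC1: 2; BC2: 6.
Smallest is BC1 with 2 mismatches.

BC1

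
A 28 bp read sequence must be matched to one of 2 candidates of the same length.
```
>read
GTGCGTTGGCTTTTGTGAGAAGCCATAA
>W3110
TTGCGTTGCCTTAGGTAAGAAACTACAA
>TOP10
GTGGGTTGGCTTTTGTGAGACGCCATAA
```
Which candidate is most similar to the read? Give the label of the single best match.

TOP10

Hamming distances to read — W3110: 8; TOP10: 2.
Smallest is TOP10 with 2 mismatches.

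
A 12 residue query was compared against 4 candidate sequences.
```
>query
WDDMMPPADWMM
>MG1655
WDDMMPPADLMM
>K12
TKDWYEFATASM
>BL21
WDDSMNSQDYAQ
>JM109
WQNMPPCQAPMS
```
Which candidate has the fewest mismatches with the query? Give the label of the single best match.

MG1655

MG1655 differs at 1 position; K12 differs at 9 positions; BL21 differs at 7 positions; JM109 differs at 8 positions. The closest is MG1655.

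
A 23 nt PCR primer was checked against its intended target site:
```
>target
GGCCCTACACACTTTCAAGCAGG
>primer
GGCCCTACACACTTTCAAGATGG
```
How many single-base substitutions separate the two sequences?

2

The sequences differ at sites 20, 21 (1-based) — 2 in total.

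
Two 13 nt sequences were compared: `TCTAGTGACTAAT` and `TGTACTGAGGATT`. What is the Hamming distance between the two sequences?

5

Comparing position by position, 5 sites differ: 2 (C/G), 5 (G/C), 9 (C/G), 10 (T/G), 12 (A/T).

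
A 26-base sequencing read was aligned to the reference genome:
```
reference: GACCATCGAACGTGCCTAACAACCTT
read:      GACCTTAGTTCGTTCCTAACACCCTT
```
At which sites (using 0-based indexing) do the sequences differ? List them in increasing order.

Scanning 0-based: 4: A/T; 6: C/A; 8: A/T; 9: A/T; 13: G/T; 21: A/C.

4, 6, 8, 9, 13, 21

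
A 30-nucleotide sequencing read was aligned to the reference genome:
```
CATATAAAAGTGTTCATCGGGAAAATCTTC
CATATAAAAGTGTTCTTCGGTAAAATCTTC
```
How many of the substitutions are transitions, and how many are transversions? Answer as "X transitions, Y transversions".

0 transitions, 2 transversions

Mismatches (1-based):
position 16: A→T (purine→pyrimidine, transversion)
position 21: G→T (purine→pyrimidine, transversion)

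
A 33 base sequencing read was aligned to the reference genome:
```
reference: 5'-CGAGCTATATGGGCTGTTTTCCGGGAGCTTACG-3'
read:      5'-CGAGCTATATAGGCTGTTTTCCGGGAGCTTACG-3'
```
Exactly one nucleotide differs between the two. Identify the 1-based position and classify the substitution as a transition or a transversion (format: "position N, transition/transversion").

position 11, transition

The sequences differ only at position 11: G→A (purine→purine), a transition.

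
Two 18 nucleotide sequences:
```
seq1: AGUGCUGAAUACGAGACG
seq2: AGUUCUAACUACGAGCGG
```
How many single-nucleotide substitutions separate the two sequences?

5

Mismatches (1-based): position 4: G→U; position 7: G→A; position 9: A→C; position 16: A→C; position 17: C→G.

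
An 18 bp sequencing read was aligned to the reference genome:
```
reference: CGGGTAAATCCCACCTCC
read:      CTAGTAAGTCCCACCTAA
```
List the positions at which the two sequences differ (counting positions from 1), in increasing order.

2, 3, 8, 17, 18

Scanning 1-based: 2: G/T; 3: G/A; 8: A/G; 17: C/A; 18: C/A.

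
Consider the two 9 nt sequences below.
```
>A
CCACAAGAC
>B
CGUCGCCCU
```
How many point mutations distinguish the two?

The sequences differ at positions 2, 3, 5, 6, 7, 8, 9 (1-based) — 7 in total.

7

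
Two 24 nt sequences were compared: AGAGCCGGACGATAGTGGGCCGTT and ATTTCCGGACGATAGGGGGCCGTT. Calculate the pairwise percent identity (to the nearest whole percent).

Mismatches at positions 2, 3, 4, 16 (1-based): 4 of 24.
Identical positions: 20/24 = 83.33% → 83%.

83%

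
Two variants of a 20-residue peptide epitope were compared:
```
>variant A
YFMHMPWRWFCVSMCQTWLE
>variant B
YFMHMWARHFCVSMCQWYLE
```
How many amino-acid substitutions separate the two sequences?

5

Comparing position by position, 5 residues differ: 6 (P/W), 7 (W/A), 9 (W/H), 17 (T/W), 18 (W/Y).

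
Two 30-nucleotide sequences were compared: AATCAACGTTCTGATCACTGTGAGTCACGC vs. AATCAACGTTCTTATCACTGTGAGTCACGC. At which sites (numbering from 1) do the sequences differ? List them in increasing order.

13

Differences at site 13 (G→T).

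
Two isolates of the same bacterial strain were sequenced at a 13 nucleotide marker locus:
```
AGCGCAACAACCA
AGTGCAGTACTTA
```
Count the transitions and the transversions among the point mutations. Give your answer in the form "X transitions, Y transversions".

Mismatches (1-based):
base 3: C→T (pyrimidine→pyrimidine, transition)
base 7: A→G (purine→purine, transition)
base 8: C→T (pyrimidine→pyrimidine, transition)
base 10: A→C (purine→pyrimidine, transversion)
base 11: C→T (pyrimidine→pyrimidine, transition)
base 12: C→T (pyrimidine→pyrimidine, transition)

5 transitions, 1 transversion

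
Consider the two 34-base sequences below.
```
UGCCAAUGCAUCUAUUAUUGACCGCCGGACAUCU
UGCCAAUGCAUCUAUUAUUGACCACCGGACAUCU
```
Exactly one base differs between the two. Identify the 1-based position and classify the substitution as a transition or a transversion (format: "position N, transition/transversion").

Position 24 changes G→A. G is a purine and A is a purine, so this is a transition.

position 24, transition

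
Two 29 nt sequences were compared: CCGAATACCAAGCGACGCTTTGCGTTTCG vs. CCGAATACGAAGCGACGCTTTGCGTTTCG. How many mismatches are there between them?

1

Mismatches (1-based): base 9: C→G.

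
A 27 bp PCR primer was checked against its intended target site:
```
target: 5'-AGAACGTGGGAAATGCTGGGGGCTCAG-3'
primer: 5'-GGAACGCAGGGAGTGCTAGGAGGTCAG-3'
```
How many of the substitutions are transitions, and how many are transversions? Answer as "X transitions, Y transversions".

7 transitions, 1 transversion

Mismatches (1-based):
position 1: A→G (purine→purine, transition)
position 7: T→C (pyrimidine→pyrimidine, transition)
position 8: G→A (purine→purine, transition)
position 11: A→G (purine→purine, transition)
position 13: A→G (purine→purine, transition)
position 18: G→A (purine→purine, transition)
position 21: G→A (purine→purine, transition)
position 23: C→G (pyrimidine→purine, transversion)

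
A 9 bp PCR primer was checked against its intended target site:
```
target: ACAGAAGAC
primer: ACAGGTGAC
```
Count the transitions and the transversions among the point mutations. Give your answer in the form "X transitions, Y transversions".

Transitions (purine↔purine or pyrimidine↔pyrimidine): 5 A→G.
Transversions (purine↔pyrimidine): 6 A→T.

1 transition, 1 transversion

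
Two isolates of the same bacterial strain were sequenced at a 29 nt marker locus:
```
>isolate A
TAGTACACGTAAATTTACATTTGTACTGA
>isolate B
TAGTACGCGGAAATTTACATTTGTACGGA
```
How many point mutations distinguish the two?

3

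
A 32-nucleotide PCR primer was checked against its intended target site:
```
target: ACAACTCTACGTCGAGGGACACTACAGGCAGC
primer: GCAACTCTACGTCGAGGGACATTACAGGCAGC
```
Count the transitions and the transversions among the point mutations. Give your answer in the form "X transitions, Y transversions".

2 transitions, 0 transversions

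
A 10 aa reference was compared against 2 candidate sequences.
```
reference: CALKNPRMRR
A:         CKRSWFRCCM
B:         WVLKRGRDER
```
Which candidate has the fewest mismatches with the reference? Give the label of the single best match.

Hamming distances to reference — A: 8; B: 6.
Smallest is B with 6 mismatches.

B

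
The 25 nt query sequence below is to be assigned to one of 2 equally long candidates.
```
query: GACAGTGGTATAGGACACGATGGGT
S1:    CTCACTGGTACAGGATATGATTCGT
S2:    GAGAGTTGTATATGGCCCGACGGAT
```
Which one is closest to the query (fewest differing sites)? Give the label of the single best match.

S2

S1 differs at 8 sites; S2 differs at 7 sites. The closest is S2.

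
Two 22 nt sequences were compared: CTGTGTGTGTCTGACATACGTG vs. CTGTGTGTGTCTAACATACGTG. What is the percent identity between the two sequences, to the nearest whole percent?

1 position differs (13), so 21 of 22 match: 21/22 = 95.45%.

95%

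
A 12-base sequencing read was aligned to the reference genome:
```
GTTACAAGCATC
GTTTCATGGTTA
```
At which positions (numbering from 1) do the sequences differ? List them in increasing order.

Differences at position 4 (A→T), position 7 (A→T), position 9 (C→G), position 10 (A→T), position 12 (C→A).

4, 7, 9, 10, 12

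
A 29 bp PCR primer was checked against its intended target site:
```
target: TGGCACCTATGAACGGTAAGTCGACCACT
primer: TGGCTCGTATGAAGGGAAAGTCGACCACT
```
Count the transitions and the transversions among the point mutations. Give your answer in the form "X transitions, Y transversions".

Mismatches (1-based):
site 5: A→T (purine→pyrimidine, transversion)
site 7: C→G (pyrimidine→purine, transversion)
site 14: C→G (pyrimidine→purine, transversion)
site 17: T→A (pyrimidine→purine, transversion)

0 transitions, 4 transversions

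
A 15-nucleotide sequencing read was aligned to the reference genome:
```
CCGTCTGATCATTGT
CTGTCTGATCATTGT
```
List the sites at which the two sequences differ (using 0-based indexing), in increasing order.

1

Differences at site 1 (C→T).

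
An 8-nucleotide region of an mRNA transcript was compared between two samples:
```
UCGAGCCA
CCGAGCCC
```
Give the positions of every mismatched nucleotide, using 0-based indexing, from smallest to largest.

0, 7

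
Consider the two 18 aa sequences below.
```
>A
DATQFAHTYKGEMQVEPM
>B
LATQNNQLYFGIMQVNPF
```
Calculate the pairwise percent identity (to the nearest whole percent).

Mismatches at positions 1, 5, 6, 7, 8, 10, 12, 16, 18 (1-based): 9 of 18.
Identical positions: 9/18 = 50% → 50%.

50%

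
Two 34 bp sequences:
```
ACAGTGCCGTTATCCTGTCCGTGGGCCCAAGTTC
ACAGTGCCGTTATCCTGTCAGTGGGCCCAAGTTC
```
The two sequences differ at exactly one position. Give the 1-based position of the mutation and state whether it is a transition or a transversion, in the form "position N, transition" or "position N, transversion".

The sequences differ only at position 20: C→A (pyrimidine→purine), a transversion.

position 20, transversion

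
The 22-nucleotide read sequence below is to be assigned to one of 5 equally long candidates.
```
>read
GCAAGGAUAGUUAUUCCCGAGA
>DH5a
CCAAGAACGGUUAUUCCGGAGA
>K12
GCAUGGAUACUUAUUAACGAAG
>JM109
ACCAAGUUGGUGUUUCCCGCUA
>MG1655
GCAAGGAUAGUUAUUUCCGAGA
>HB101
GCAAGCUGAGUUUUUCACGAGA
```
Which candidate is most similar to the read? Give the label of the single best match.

Hamming distances to read — DH5a: 5; K12: 6; JM109: 9; MG1655: 1; HB101: 5.
Smallest is MG1655 with 1 mismatch.

MG1655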